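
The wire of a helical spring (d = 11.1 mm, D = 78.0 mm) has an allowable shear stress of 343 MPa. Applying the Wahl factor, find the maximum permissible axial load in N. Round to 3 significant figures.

C = D/d = 78.0/11.1 = 7.0270
K_W = (4C−1)/(4C−4) + 0.615/C = 27.108/24.108 + 0.0875 = 1.2120
τ_max = K·8FD/(πd³) → F_max = τ_allow·πd³/(8DK)
F_max = 343·π·11.1³/(8·78.0·1.2120) = 1.4737e+06/756.26 = 1948.7 N

1950 N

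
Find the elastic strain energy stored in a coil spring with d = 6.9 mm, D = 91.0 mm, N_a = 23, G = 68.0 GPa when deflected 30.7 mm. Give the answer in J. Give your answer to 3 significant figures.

k = Gd⁴/(8D³N_a) = (68.0×10³)(6.9⁴)/(8·91.0³·23) = 1.1116 N/mm
U = ½kδ² = 0.5 × 1.1116 × 30.7² = 523.85 N·mm = 0.52385 J

0.524 J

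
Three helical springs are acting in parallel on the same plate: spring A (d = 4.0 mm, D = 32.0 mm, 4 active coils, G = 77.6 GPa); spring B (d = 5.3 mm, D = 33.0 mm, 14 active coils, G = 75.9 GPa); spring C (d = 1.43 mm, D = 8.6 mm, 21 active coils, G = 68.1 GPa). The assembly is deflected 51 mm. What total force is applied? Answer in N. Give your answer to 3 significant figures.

1860 N

k_A = Gd⁴/(8D³N_a) = (77.6×10³)(4.0⁴)/(8·32.0³·4) = 18.945 N/mm
k_B = Gd⁴/(8D³N_a) = (75.9×10³)(5.3⁴)/(8·33.0³·14) = 14.879 N/mm
k_C = Gd⁴/(8D³N_a) = (68.1×10³)(1.43⁴)/(8·8.6³·21) = 2.6649 N/mm
Parallel: k_eq = 18.945 + 14.879 + 2.6649 = 36.49 N/mm
F = k_eq·δ = 36.49·51 = 1861 N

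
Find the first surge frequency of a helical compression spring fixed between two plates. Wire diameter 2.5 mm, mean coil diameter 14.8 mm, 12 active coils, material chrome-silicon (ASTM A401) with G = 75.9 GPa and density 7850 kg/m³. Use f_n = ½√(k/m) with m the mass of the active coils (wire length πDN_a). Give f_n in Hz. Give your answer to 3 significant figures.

k = Gd⁴/(8D³N_a) = (75.9×10³)(2.5⁴)/(8·14.8³·12) = 9.5268 N/mm = 9526.8 N/m
Wire length L = πDN_a = π·14.8·12 = 557.95 mm
m = ρ·(πd²/4)·L = 7850 × 4.9087×10⁻⁶ m² × 0.55795 m = 0.0215 kg
f_n = ½√(k/m) = 0.5·√(9526.8/0.0215) = 0.5·√(4.4311e+05) = 332.83 Hz

333 Hz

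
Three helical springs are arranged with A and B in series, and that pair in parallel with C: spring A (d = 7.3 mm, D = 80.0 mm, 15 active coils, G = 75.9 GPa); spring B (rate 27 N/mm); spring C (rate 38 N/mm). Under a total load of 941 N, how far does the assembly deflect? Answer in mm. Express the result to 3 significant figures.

22.9 mm

k_A = Gd⁴/(8D³N_a) = (75.9×10³)(7.3⁴)/(8·80.0³·15) = 3.5082 N/mm
Springs A,B series: k_AB = 1/(1/3.5082+1/27) = 3.1048 N/mm; parallel with C: k_eq = 3.1048+38 = 41.105 N/mm
δ = F/k_eq = 941/41.105 = 22.893 mm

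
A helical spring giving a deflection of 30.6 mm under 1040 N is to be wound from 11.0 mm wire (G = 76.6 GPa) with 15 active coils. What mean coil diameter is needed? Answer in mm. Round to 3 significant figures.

65.0 mm

Required rate k = F/δ = 1040/30.6 = 33.987 N/mm
D = (Gd⁴/(8N_a·k))^(1/3) = (76.6×10³·11.0⁴/(8·15·33.987))^(1/3)
  = (274983)^(1/3) = 65.0283 mm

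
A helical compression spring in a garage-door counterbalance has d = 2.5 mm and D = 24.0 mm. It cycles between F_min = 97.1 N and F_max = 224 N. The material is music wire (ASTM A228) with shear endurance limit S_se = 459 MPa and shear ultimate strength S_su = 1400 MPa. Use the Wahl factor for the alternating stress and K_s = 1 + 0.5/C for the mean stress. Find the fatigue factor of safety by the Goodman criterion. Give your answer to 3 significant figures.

0.914

C = D/d = 24.0/2.5 = 9.6000; K_W = (4C−1)/(4C−4)+0.615/C = 1.1513; K_s = 1+0.5/C = 1.0521
F_a = (F_max−F_min)/2 = 63.45 N; F_m = (F_max+F_min)/2 = 160.55 N
τ_a = K_W·8F_aD/(πd³) = 1.1513 × 248.18 = 285.72 MPa
τ_m = K_s·8F_mD/(πd³) = 1.0521 × 627.97 = 660.68 MPa
Goodman: 1/n_f = τ_a/S_se + τ_m/S_su = 285.72/459 + 660.68/1400 = 0.62248 + 0.47191 = 1.0944
n_f = 1/1.0944 = 0.9137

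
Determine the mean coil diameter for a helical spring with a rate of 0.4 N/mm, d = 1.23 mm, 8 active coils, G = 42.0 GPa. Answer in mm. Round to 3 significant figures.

15.5 mm

D = (Gd⁴/(8N_a·k))^(1/3) = (42.0×10³·1.23⁴/(8·8·0.4))^(1/3)
  = (3755.17)^(1/3) = 15.5433 mm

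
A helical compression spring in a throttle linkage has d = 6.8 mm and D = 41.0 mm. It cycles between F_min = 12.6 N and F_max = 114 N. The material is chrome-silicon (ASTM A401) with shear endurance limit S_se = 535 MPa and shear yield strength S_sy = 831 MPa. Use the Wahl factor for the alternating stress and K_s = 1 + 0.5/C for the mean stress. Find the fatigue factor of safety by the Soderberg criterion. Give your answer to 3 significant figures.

15.0

C = D/d = 41.0/6.8 = 6.0294; K_W = (4C−1)/(4C−4)+0.615/C = 1.2511; K_s = 1+0.5/C = 1.0829
F_a = (F_max−F_min)/2 = 50.7 N; F_m = (F_max+F_min)/2 = 63.3 N
τ_a = K_W·8F_aD/(πd³) = 1.2511 × 16.835 = 21.062 MPa
τ_m = K_s·8F_mD/(πd³) = 1.0829 × 21.018 = 22.761 MPa
Soderberg: 1/n_f = τ_a/S_se + τ_m/S_sy = 21.062/535 + 22.761/831 = 0.03937 + 0.02739 = 0.066759
n_f = 1/0.066759 = 14.98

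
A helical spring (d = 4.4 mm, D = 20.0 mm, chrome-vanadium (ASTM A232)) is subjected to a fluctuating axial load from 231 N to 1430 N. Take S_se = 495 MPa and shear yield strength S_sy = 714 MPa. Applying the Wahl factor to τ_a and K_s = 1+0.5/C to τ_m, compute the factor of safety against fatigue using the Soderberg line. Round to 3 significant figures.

0.572

C = D/d = 20.0/4.4 = 4.5455; K_W = (4C−1)/(4C−4)+0.615/C = 1.3468; K_s = 1+0.5/C = 1.1100
F_a = (F_max−F_min)/2 = 599.5 N; F_m = (F_max+F_min)/2 = 830.5 N
τ_a = K_W·8F_aD/(πd³) = 1.3468 × 358.43 = 482.74 MPa
τ_m = K_s·8F_mD/(πd³) = 1.1100 × 496.54 = 551.16 MPa
Soderberg: 1/n_f = τ_a/S_se + τ_m/S_sy = 482.74/495 + 551.16/714 = 0.97524 + 0.77193 = 1.7472
n_f = 1/1.7472 = 0.5724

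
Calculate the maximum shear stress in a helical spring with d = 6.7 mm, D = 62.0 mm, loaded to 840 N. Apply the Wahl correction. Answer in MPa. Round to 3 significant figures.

510 MPa

Spring index C = D/d = 62.0/6.7 = 9.2537
K_W = (4C−1)/(4C−4) + 0.615/C = 36.015/33.015 + 0.0665 = 1.1573
τ₀ = 8FD/(πd³) = 8·840·62.0/(π·6.7³) = 416640/944.87 = 440.95 MPa
τ_max = K·τ₀ = 1.1573 × 440.95 = 510.32 MPa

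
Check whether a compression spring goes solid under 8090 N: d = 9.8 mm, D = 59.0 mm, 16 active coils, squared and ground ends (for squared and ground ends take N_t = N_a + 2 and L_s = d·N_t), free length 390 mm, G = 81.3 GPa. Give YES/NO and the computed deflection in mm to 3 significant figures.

k = Gd⁴/(8D³N_a) = (81.3×10³)(9.8⁴)/(8·59.0³·16) = 28.525 N/mm
N_t = 18; L_s = 9.8·18 = 176.4 mm; δ_solid = L₀ − L_s = 390 − 176.4 = 213.6 mm
δ = F/k = 8090/28.525 = 283.61 mm
δ ≥ δ_solid → spring goes solid

YES, δ = 284 mm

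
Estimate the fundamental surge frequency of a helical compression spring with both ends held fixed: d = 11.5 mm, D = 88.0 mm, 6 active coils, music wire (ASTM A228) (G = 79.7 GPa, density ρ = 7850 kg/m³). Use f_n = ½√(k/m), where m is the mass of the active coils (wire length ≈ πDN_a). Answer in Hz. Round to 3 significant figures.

k = Gd⁴/(8D³N_a) = (79.7×10³)(11.5⁴)/(8·88.0³·6) = 42.615 N/mm = 42615 N/m
Wire length L = πDN_a = π·88.0·6 = 1658.8 mm
m = ρ·(πd²/4)·L = 7850 × 103.87×10⁻⁶ m² × 1.6588 m = 1.3525 kg
f_n = ½√(k/m) = 0.5·√(42615/1.3525) = 0.5·√(31508) = 88.753 Hz

88.8 Hz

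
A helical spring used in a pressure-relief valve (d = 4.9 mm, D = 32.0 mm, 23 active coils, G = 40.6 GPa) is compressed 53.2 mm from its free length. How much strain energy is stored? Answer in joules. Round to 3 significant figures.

k = Gd⁴/(8D³N_a) = (40.6×10³)(4.9⁴)/(8·32.0³·23) = 3.8819 N/mm
U = ½kδ² = 0.5 × 3.8819 × 53.2² = 5493.3 N·mm = 5.4933 J

5.49 J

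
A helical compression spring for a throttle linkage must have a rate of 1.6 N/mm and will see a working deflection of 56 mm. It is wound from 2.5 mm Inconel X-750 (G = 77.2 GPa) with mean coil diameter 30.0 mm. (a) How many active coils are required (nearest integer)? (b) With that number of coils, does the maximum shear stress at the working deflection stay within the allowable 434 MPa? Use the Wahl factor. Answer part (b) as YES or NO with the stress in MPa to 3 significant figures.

N_a = Gd⁴/(8D³k) = (77.2×10³)(2.5⁴)/(8·30.0³·1.6) = 8.726 → N_a = 9
Actual rate k = Gd⁴/(8D³·9) = 1.5512 N/mm
Working load F = kδ = 1.5512·56 = 86.87 N
C = 30.0/2.5 = 12.0000; K_W = (4C−1)/(4C−4)+0.615/C = 1.1194
τ_max = K_W·8FD/(πd³) = 1.1194·424.73 = 475.45 MPa
τ_max > 434 MPa → exceeds allowable

(a) 9 coils; (b) NO, τ_max = 475 MPa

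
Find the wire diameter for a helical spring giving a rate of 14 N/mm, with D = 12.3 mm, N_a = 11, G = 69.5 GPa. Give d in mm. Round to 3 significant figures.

d = (8D³N_a·k / G)^(1/4) = (8·12.3³·11·14 / (69.5×10³))^0.25
  = (32.987)^0.25 = 2.3965 mm

2.40 mm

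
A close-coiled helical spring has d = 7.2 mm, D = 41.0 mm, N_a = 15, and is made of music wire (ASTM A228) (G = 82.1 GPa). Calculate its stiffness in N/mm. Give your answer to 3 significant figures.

26.7 N/mm

k = Gd⁴/(8D³N_a) = (82.1×10³ × 7.2⁴) / (8 × 41.0³ × 15)
  = 2.20634e+08 / 8.27052e+06 = 26.677 N/mm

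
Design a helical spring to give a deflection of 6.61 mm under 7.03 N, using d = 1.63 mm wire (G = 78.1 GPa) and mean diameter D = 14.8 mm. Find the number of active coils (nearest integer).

20

Required rate k = F/δ = 7.03/6.61 = 1.0635 N/mm
N_a = Gd⁴/(8D³k) = (78.1×10³ × 1.63⁴)/(8 × 14.8³ × 1.0635)
    = 551317 / 27582.2 = 19.99 → 20 coils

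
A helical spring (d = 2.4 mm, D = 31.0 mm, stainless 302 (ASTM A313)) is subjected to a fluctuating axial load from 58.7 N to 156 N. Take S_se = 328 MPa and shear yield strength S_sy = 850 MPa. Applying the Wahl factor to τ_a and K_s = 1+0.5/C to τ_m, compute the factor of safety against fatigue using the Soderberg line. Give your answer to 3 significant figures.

0.592

C = D/d = 31.0/2.4 = 12.9167; K_W = (4C−1)/(4C−4)+0.615/C = 1.1105; K_s = 1+0.5/C = 1.0387
F_a = (F_max−F_min)/2 = 48.65 N; F_m = (F_max+F_min)/2 = 107.35 N
τ_a = K_W·8F_aD/(πd³) = 1.1105 × 277.81 = 308.52 MPa
τ_m = K_s·8F_mD/(πd³) = 1.0387 × 613.01 = 636.74 MPa
Soderberg: 1/n_f = τ_a/S_se + τ_m/S_sy = 308.52/328 + 636.74/850 = 0.94062 + 0.74911 = 1.6897
n_f = 1/1.6897 = 0.5918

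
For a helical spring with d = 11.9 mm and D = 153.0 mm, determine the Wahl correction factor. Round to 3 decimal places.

C = D/d = 153.0/11.9 = 12.8571
K_W = (4C−1)/(4C−4) + 0.615/C = 50.429/47.429 + 0.0478 = 1.1111

1.111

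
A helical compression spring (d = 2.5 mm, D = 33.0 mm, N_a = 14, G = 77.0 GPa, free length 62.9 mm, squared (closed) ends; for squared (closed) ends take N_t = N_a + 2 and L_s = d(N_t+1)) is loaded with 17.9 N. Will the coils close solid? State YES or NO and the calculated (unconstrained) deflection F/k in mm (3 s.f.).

k = Gd⁴/(8D³N_a) = (77.0×10³)(2.5⁴)/(8·33.0³·14) = 0.74729 N/mm
N_t = 16; L_s = 2.5·17 = 42.5 mm; δ_solid = L₀ − L_s = 62.9 − 42.5 = 20.4 mm
δ = F/k = 17.9/0.74729 = 23.953 mm
δ ≥ δ_solid → spring goes solid

YES, δ = 24.0 mm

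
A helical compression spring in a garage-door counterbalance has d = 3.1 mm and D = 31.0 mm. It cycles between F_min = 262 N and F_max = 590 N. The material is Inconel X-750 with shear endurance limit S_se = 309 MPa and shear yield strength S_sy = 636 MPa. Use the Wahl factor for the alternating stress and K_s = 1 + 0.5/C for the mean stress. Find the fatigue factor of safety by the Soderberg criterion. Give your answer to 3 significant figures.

C = D/d = 31.0/3.1 = 10.0000; K_W = (4C−1)/(4C−4)+0.615/C = 1.1448; K_s = 1+0.5/C = 1.0500
F_a = (F_max−F_min)/2 = 164 N; F_m = (F_max+F_min)/2 = 426 N
τ_a = K_W·8F_aD/(πd³) = 1.1448 × 434.57 = 497.51 MPa
τ_m = K_s·8F_mD/(πd³) = 1.0500 × 1128.8 = 1185.3 MPa
Soderberg: 1/n_f = τ_a/S_se + τ_m/S_sy = 497.51/309 + 1185.3/636 = 1.61007 + 1.86362 = 3.4737
n_f = 1/3.4737 = 0.2879

0.288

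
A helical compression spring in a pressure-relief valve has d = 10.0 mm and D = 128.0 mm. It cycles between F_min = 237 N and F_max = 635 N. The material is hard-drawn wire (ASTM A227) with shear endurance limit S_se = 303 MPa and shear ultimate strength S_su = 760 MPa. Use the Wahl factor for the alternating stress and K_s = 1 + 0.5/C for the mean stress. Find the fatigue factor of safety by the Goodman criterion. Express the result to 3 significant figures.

C = D/d = 128.0/10.0 = 12.8000; K_W = (4C−1)/(4C−4)+0.615/C = 1.1116; K_s = 1+0.5/C = 1.0391
F_a = (F_max−F_min)/2 = 199 N; F_m = (F_max+F_min)/2 = 436 N
τ_a = K_W·8F_aD/(πd³) = 1.1116 × 64.864 = 72.103 MPa
τ_m = K_s·8F_mD/(πd³) = 1.0391 × 142.11 = 147.67 MPa
Goodman: 1/n_f = τ_a/S_se + τ_m/S_su = 72.103/303 + 147.67/760 = 0.23796 + 0.19430 = 0.43226
n_f = 1/0.43226 = 2.313

2.31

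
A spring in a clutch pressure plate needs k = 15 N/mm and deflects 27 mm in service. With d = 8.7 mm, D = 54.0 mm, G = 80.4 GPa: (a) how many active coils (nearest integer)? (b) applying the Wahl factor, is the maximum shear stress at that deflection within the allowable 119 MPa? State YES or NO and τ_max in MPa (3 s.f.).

(a) 24 coils; (b) YES, τ_max = 107 MPa

N_a = Gd⁴/(8D³k) = (80.4×10³)(8.7⁴)/(8·54.0³·15) = 24.38 → N_a = 24
Actual rate k = Gd⁴/(8D³·24) = 15.235 N/mm
Working load F = kδ = 15.235·27 = 411.35 N
C = 54.0/8.7 = 6.2069; K_W = (4C−1)/(4C−4)+0.615/C = 1.2431
τ_max = K_W·8FD/(πd³) = 1.2431·85.899 = 106.78 MPa
τ_max ≤ 119 MPa → acceptable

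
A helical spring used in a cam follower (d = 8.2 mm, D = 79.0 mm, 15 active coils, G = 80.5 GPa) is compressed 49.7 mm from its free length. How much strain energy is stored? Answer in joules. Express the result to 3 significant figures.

7.60 J

k = Gd⁴/(8D³N_a) = (80.5×10³)(8.2⁴)/(8·79.0³·15) = 6.1516 N/mm
U = ½kδ² = 0.5 × 6.1516 × 49.7² = 7597.5 N·mm = 7.5975 J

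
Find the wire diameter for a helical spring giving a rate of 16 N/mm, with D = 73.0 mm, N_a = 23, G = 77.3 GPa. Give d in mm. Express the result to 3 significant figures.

11.0 mm

d = (8D³N_a·k / G)^(1/4) = (8·73.0³·23·16 / (77.3×10³))^0.25
  = (14816)^0.25 = 11.0327 mm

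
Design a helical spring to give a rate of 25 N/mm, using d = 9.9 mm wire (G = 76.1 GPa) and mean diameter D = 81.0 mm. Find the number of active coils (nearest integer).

7

N_a = Gd⁴/(8D³k) = (76.1×10³ × 9.9⁴)/(8 × 81.0³ × 25)
    = 7.31014e+08 / 1.06288e+08 = 6.878 → 7 coils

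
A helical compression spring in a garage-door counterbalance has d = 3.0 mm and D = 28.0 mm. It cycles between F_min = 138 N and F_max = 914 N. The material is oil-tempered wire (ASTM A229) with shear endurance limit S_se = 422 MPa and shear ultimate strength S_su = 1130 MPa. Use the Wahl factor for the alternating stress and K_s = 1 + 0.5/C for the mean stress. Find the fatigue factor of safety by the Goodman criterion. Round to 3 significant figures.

C = D/d = 28.0/3.0 = 9.3333; K_W = (4C−1)/(4C−4)+0.615/C = 1.1559; K_s = 1+0.5/C = 1.0536
F_a = (F_max−F_min)/2 = 388 N; F_m = (F_max+F_min)/2 = 526 N
τ_a = K_W·8F_aD/(πd³) = 1.1559 × 1024.6 = 1184.4 MPa
τ_m = K_s·8F_mD/(πd³) = 1.0536 × 1389.1 = 1463.5 MPa
Goodman: 1/n_f = τ_a/S_se + τ_m/S_su = 1184.4/422 + 1463.5/1130 = 2.80654 + 1.29511 = 4.1016
n_f = 1/4.1016 = 0.2438

0.244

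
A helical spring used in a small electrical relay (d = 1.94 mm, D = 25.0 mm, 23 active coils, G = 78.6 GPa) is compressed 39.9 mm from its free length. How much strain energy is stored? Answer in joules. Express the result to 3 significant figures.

0.308 J

k = Gd⁴/(8D³N_a) = (78.6×10³)(1.94⁴)/(8·25.0³·23) = 0.38725 N/mm
U = ½kδ² = 0.5 × 0.38725 × 39.9² = 308.25 N·mm = 0.30825 J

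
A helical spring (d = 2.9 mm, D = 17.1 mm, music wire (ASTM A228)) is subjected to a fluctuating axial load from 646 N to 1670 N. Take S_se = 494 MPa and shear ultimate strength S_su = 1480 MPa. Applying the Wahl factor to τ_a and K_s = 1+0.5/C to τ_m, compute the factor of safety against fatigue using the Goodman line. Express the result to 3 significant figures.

0.260

C = D/d = 17.1/2.9 = 5.8966; K_W = (4C−1)/(4C−4)+0.615/C = 1.2575; K_s = 1+0.5/C = 1.0848
F_a = (F_max−F_min)/2 = 512 N; F_m = (F_max+F_min)/2 = 1158 N
τ_a = K_W·8F_aD/(πd³) = 1.2575 × 914.14 = 1149.5 MPa
τ_m = K_s·8F_mD/(πd³) = 1.0848 × 2067.5 = 2242.8 MPa
Goodman: 1/n_f = τ_a/S_se + τ_m/S_su = 1149.5/494 + 2242.8/1480 = 2.32692 + 1.51543 = 3.8424
n_f = 1/3.8424 = 0.2603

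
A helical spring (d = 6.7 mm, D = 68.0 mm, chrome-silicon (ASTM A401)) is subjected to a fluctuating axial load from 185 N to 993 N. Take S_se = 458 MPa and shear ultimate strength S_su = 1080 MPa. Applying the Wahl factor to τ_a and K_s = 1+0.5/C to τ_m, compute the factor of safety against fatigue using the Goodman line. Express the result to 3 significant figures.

1.10

C = D/d = 68.0/6.7 = 10.1493; K_W = (4C−1)/(4C−4)+0.615/C = 1.1426; K_s = 1+0.5/C = 1.0493
F_a = (F_max−F_min)/2 = 404 N; F_m = (F_max+F_min)/2 = 589 N
τ_a = K_W·8F_aD/(πd³) = 1.1426 × 232.6 = 265.76 MPa
τ_m = K_s·8F_mD/(πd³) = 1.0493 × 339.11 = 355.82 MPa
Goodman: 1/n_f = τ_a/S_se + τ_m/S_su = 265.76/458 + 355.82/1080 = 0.58026 + 0.32946 = 0.90972
n_f = 1/0.90972 = 1.099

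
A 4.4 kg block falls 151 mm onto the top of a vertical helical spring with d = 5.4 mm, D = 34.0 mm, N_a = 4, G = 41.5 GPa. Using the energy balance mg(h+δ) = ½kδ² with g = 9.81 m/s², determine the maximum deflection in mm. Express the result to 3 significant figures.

23.1 mm

k = Gd⁴/(8D³N_a) = (41.5×10³)(5.4⁴)/(8·34.0³·4) = 28.057 N/mm
W = mg = 4.4 × 9.81 = 43.164 N
½kδ² − Wδ − Wh = 0 → δ = (W + √(W² + 2kWh))/k
δ = (43.164 + √(1863.1 + 365734))/28.057 = (43.164 + 606.3)/28.057 = 23.148 mm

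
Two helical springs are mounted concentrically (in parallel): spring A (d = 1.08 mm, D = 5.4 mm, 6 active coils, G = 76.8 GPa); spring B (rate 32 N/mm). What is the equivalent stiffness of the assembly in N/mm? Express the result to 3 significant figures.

45.8 N/mm

k_A = Gd⁴/(8D³N_a) = (76.8×10³)(1.08⁴)/(8·5.4³·6) = 13.824 N/mm
Parallel: k_eq = 13.824 + 32 = 45.824 N/mm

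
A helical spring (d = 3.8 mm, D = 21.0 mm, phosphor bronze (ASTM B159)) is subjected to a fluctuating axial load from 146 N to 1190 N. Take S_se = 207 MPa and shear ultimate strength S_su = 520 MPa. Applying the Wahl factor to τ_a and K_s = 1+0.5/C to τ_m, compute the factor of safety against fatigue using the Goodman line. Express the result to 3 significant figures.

0.222

C = D/d = 21.0/3.8 = 5.5263; K_W = (4C−1)/(4C−4)+0.615/C = 1.2770; K_s = 1+0.5/C = 1.0905
F_a = (F_max−F_min)/2 = 522 N; F_m = (F_max+F_min)/2 = 668 N
τ_a = K_W·8F_aD/(πd³) = 1.2770 × 508.72 = 649.63 MPa
τ_m = K_s·8F_mD/(πd³) = 1.0905 × 651.01 = 709.91 MPa
Goodman: 1/n_f = τ_a/S_se + τ_m/S_su = 649.63/207 + 709.91/520 = 3.13830 + 1.36521 = 4.5035
n_f = 1/4.5035 = 0.222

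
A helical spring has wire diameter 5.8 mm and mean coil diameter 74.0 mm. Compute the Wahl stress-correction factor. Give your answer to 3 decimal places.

1.112

C = D/d = 74.0/5.8 = 12.7586
K_W = (4C−1)/(4C−4) + 0.615/C = 50.034/47.034 + 0.0482 = 1.1120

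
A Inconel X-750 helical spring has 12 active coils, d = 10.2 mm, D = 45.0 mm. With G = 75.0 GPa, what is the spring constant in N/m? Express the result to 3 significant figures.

92800 N/m

k = Gd⁴/(8D³N_a) = (75.0×10³ × 10.2⁴) / (8 × 45.0³ × 12)
  = 8.11824e+08 / 8.748e+06 = 92.801 N/mm = 92801 N/m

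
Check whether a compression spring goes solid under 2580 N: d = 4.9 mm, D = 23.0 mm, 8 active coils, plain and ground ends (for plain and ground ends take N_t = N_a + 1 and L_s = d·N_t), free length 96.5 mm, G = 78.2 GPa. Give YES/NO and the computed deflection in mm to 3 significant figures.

NO, δ = 44.6 mm

k = Gd⁴/(8D³N_a) = (78.2×10³)(4.9⁴)/(8·23.0³·8) = 57.893 N/mm
N_t = 9; L_s = 4.9·9 = 44.1 mm; δ_solid = L₀ − L_s = 96.5 − 44.1 = 52.4 mm
δ = F/k = 2580/57.893 = 44.565 mm
δ < δ_solid → spring does not go solid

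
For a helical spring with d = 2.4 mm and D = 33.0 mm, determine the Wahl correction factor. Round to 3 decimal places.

C = D/d = 33.0/2.4 = 13.7500
K_W = (4C−1)/(4C−4) + 0.615/C = 54.000/51.000 + 0.0447 = 1.1036

1.104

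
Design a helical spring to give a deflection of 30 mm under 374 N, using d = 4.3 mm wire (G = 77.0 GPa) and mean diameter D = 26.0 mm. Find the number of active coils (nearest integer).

15

Required rate k = F/δ = 374/30 = 12.467 N/mm
N_a = Gd⁴/(8D³k) = (77.0×10³ × 4.3⁴)/(8 × 26.0³ × 12.467)
    = 2.63248e+07 / 1.75291e+06 = 15.02 → 15 coils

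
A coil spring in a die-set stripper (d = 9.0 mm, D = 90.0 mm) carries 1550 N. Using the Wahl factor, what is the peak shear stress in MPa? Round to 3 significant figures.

558 MPa

Spring index C = D/d = 90.0/9.0 = 10.0000
K_W = (4C−1)/(4C−4) + 0.615/C = 39.000/36.000 + 0.0615 = 1.1448
τ₀ = 8FD/(πd³) = 8·1550·90.0/(π·9.0³) = 1.116e+06/2290.2 = 487.29 MPa
τ_max = K·τ₀ = 1.1448 × 487.29 = 557.86 MPa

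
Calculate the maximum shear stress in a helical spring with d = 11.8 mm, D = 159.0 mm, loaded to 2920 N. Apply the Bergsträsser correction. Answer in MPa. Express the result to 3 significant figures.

Spring index C = D/d = 159.0/11.8 = 13.4746
K_B = (4C+2)/(4C−3) = 55.898/50.898 = 1.0982
τ₀ = 8FD/(πd³) = 8·2920·159.0/(π·11.8³) = 3.71424e+06/5161.7 = 719.57 MPa
τ_max = K·τ₀ = 1.0982 × 719.57 = 790.26 MPa

790 MPa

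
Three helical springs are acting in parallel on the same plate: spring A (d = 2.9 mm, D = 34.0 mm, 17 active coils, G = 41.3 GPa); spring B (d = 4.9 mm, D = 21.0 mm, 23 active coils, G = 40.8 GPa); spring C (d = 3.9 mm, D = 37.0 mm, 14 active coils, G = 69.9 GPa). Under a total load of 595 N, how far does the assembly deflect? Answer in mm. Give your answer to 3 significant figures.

34.6 mm

k_A = Gd⁴/(8D³N_a) = (41.3×10³)(2.9⁴)/(8·34.0³·17) = 0.54647 N/mm
k_B = Gd⁴/(8D³N_a) = (40.8×10³)(4.9⁴)/(8·21.0³·23) = 13.803 N/mm
k_C = Gd⁴/(8D³N_a) = (69.9×10³)(3.9⁴)/(8·37.0³·14) = 2.8504 N/mm
Parallel: k_eq = 0.54647 + 13.803 + 2.8504 = 17.2 N/mm
δ = F/k_eq = 595/17.2 = 34.593 mm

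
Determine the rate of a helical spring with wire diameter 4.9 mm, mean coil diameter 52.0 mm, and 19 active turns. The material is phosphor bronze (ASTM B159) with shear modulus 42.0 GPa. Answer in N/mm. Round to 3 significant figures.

k = Gd⁴/(8D³N_a) = (42.0×10³ × 4.9⁴) / (8 × 52.0³ × 19)
  = 2.42122e+07 / 2.13724e+07 = 1.1329 N/mm

1.13 N/mm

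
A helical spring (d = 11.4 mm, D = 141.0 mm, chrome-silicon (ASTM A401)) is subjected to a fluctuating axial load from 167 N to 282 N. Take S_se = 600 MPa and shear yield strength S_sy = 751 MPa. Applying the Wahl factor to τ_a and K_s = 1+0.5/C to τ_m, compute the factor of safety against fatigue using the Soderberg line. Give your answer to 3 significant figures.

9.87

C = D/d = 141.0/11.4 = 12.3684; K_W = (4C−1)/(4C−4)+0.615/C = 1.1157; K_s = 1+0.5/C = 1.0404
F_a = (F_max−F_min)/2 = 57.5 N; F_m = (F_max+F_min)/2 = 224.5 N
τ_a = K_W·8F_aD/(πd³) = 1.1157 × 13.935 = 15.547 MPa
τ_m = K_s·8F_mD/(πd³) = 1.0404 × 54.408 = 56.607 MPa
Soderberg: 1/n_f = τ_a/S_se + τ_m/S_sy = 15.547/600 + 56.607/751 = 0.02591 + 0.07538 = 0.10129
n_f = 1/0.10129 = 9.873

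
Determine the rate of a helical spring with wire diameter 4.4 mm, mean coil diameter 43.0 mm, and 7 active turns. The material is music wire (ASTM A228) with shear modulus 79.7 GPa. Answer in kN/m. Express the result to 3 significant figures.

k = Gd⁴/(8D³N_a) = (79.7×10³ × 4.4⁴) / (8 × 43.0³ × 7)
  = 2.98723e+07 / 4.45239e+06 = 6.7093 N/mm

6.71 kN/m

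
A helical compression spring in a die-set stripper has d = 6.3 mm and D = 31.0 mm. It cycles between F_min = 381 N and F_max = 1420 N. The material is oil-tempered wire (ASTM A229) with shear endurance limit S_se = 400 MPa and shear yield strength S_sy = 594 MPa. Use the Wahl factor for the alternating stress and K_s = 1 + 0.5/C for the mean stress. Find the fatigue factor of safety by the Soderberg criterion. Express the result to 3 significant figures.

C = D/d = 31.0/6.3 = 4.9206; K_W = (4C−1)/(4C−4)+0.615/C = 1.3163; K_s = 1+0.5/C = 1.1016
F_a = (F_max−F_min)/2 = 519.5 N; F_m = (F_max+F_min)/2 = 900.5 N
τ_a = K_W·8F_aD/(πd³) = 1.3163 × 164.01 = 215.88 MPa
τ_m = K_s·8F_mD/(πd³) = 1.1016 × 284.29 = 313.18 MPa
Soderberg: 1/n_f = τ_a/S_se + τ_m/S_sy = 215.88/400 + 313.18/594 = 0.53970 + 0.52724 = 1.0669
n_f = 1/1.0669 = 0.9373

0.937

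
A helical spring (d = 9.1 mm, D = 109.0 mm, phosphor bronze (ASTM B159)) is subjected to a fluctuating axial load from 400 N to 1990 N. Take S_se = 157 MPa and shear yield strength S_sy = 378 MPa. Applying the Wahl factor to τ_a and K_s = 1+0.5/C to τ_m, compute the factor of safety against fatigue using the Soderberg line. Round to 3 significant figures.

C = D/d = 109.0/9.1 = 11.9780; K_W = (4C−1)/(4C−4)+0.615/C = 1.1197; K_s = 1+0.5/C = 1.0417
F_a = (F_max−F_min)/2 = 795 N; F_m = (F_max+F_min)/2 = 1195 N
τ_a = K_W·8F_aD/(πd³) = 1.1197 × 292.83 = 327.87 MPa
τ_m = K_s·8F_mD/(πd³) = 1.0417 × 440.16 = 458.53 MPa
Soderberg: 1/n_f = τ_a/S_se + τ_m/S_sy = 327.87/157 + 458.53/378 = 2.08832 + 1.21305 = 3.3014
n_f = 1/3.3014 = 0.3029

0.303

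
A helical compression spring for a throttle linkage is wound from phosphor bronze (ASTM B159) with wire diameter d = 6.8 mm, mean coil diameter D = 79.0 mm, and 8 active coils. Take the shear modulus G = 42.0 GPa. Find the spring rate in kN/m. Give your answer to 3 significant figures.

2.85 kN/m

k = Gd⁴/(8D³N_a) = (42.0×10³ × 6.8⁴) / (8 × 79.0³ × 8)
  = 8.98018e+07 / 3.15545e+07 = 2.8459 N/mm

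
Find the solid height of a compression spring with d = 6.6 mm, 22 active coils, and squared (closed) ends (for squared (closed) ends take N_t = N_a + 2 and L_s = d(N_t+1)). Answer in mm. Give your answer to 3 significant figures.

165 mm

squared (closed) ends: N_t = N_a + 2 = 22 + 2 = 24
L_s = d·(N_t+1) = 6.6 × 25 = 165 mm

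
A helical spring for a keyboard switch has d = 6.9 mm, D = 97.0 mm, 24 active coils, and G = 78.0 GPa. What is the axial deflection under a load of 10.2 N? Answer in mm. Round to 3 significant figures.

10.1 mm

k = Gd⁴/(8D³N_a) = (78.0×10³)(6.9⁴)/(8·97.0³·24) = 1.009 N/mm
δ = F/k = 10.2 / 1.009 = 10.109 mm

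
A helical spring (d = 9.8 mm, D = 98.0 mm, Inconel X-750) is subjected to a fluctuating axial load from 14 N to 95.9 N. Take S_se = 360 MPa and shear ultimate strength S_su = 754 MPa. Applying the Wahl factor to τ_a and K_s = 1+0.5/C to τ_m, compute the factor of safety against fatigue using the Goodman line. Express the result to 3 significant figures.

18.2

C = D/d = 98.0/9.8 = 10.0000; K_W = (4C−1)/(4C−4)+0.615/C = 1.1448; K_s = 1+0.5/C = 1.0500
F_a = (F_max−F_min)/2 = 40.95 N; F_m = (F_max+F_min)/2 = 54.95 N
τ_a = K_W·8F_aD/(πd³) = 1.1448 × 10.858 = 12.43 MPa
τ_m = K_s·8F_mD/(πd³) = 1.0500 × 14.57 = 15.298 MPa
Goodman: 1/n_f = τ_a/S_se + τ_m/S_su = 12.43/360 + 15.298/754 = 0.03453 + 0.02029 = 0.054818
n_f = 1/0.054818 = 18.24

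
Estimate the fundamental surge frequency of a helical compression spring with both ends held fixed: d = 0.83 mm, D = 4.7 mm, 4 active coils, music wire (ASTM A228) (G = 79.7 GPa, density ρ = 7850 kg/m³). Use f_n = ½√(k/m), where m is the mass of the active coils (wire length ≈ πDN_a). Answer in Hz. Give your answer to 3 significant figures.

k = Gd⁴/(8D³N_a) = (79.7×10³)(0.83⁴)/(8·4.7³·4) = 11.385 N/mm = 11385 N/m
Wire length L = πDN_a = π·4.7·4 = 59.062 mm
m = ρ·(πd²/4)·L = 7850 × 0.54106×10⁻⁶ m² × 0.059062 m = 0.00025086 kg
f_n = ½√(k/m) = 0.5·√(11385/0.00025086) = 0.5·√(4.5384e+07) = 3368.4 Hz

3370 Hz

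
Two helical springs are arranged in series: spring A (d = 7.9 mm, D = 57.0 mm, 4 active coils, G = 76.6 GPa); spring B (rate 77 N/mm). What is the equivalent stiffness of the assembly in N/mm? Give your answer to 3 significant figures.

30.4 N/mm

k_A = Gd⁴/(8D³N_a) = (76.6×10³)(7.9⁴)/(8·57.0³·4) = 50.346 N/mm
Series: 1/k_eq = 1/50.346 + 1/77 = 0.03285; k_eq = 30.442 N/mm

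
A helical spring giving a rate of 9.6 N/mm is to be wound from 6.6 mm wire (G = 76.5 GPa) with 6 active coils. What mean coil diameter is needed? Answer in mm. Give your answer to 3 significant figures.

68.0 mm

D = (Gd⁴/(8N_a·k))^(1/3) = (76.5×10³·6.6⁴/(8·6·9.6))^(1/3)
  = (315010)^(1/3) = 68.0417 mm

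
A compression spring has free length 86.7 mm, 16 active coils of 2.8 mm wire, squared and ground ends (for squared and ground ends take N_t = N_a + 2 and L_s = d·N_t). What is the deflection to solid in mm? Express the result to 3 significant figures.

N_t = 18; L_s = 2.8·18 = 50.4 mm
δ_solid = L₀ − L_s = 86.7 − 50.4 = 36.3 mm

36.3 mm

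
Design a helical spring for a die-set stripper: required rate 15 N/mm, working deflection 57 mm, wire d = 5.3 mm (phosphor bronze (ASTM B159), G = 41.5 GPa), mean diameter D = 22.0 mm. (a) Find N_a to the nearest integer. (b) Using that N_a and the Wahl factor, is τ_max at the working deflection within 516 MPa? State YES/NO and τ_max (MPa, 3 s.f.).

(a) 26 coils; (b) YES, τ_max = 440 MPa

N_a = Gd⁴/(8D³k) = (41.5×10³)(5.3⁴)/(8·22.0³·15) = 25.63 → N_a = 26
Actual rate k = Gd⁴/(8D³·26) = 14.785 N/mm
Working load F = kδ = 14.785·57 = 842.74 N
C = 22.0/5.3 = 4.1509; K_W = (4C−1)/(4C−4)+0.615/C = 1.3862
τ_max = K_W·8FD/(πd³) = 1.3862·317.12 = 439.59 MPa
τ_max ≤ 516 MPa → acceptable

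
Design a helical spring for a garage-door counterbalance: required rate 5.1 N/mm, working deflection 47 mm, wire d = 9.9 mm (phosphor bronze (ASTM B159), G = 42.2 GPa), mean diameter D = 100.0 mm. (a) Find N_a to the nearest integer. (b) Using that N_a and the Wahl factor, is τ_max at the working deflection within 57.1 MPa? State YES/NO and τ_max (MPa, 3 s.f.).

(a) 10 coils; (b) NO, τ_max = 71.5 MPa

N_a = Gd⁴/(8D³k) = (42.2×10³)(9.9⁴)/(8·100.0³·5.1) = 9.936 → N_a = 10
Actual rate k = Gd⁴/(8D³·10) = 5.0671 N/mm
Working load F = kδ = 5.0671·47 = 238.16 N
C = 100.0/9.9 = 10.1010; K_W = (4C−1)/(4C−4)+0.615/C = 1.1433
τ_max = K_W·8FD/(πd³) = 1.1433·62.502 = 71.458 MPa
τ_max > 57.1 MPa → exceeds allowable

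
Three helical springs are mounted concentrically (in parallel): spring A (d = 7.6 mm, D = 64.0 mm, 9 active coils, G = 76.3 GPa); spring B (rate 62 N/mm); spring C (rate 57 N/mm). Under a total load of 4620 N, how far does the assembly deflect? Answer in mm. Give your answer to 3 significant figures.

k_A = Gd⁴/(8D³N_a) = (76.3×10³)(7.6⁴)/(8·64.0³·9) = 13.487 N/mm
Parallel: k_eq = 13.487 + 62 + 57 = 132.49 N/mm
δ = F/k_eq = 4620/132.49 = 34.871 mm

34.9 mm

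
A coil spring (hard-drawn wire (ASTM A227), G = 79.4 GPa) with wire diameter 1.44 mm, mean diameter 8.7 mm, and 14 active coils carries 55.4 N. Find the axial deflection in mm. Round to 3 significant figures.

12.0 mm

k = Gd⁴/(8D³N_a) = (79.4×10³)(1.44⁴)/(8·8.7³·14) = 4.6291 N/mm
δ = F/k = 55.4 / 4.6291 = 11.968 mm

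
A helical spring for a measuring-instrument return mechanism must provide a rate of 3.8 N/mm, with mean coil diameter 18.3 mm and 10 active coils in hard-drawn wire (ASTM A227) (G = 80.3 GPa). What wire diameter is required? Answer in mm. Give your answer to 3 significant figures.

2.19 mm

d = (8D³N_a·k / G)^(1/4) = (8·18.3³·10·3.8 / (80.3×10³))^0.25
  = (23.201)^0.25 = 2.1947 mm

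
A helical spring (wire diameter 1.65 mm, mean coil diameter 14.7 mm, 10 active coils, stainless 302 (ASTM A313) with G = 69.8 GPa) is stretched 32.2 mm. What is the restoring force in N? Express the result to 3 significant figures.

65.6 N

k = Gd⁴/(8D³N_a) = (69.8×10³)(1.65⁴)/(8·14.7³·10) = 2.0359 N/mm
F = k·δ = 2.0359 × 32.2 = 65.555 N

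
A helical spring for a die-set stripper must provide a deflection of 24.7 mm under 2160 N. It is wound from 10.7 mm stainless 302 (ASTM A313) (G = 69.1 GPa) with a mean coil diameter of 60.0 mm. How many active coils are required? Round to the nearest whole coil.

Required rate k = F/δ = 2160/24.7 = 87.449 N/mm
N_a = Gd⁴/(8D³k) = (69.1×10³ × 10.7⁴)/(8 × 60.0³ × 87.449)
    = 9.0576e+08 / 1.51113e+08 = 5.994 → 6 coils

6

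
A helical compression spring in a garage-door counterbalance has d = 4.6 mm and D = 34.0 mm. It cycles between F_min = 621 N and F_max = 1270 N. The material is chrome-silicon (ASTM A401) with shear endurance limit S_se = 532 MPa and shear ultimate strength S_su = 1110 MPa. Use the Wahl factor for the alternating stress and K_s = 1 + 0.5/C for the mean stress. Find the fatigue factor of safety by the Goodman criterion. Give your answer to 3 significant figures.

C = D/d = 34.0/4.6 = 7.3913; K_W = (4C−1)/(4C−4)+0.615/C = 1.2006; K_s = 1+0.5/C = 1.0676
F_a = (F_max−F_min)/2 = 324.5 N; F_m = (F_max+F_min)/2 = 945.5 N
τ_a = K_W·8F_aD/(πd³) = 1.2006 × 288.64 = 346.53 MPa
τ_m = K_s·8F_mD/(πd³) = 1.0676 × 841.02 = 897.91 MPa
Goodman: 1/n_f = τ_a/S_se + τ_m/S_su = 346.53/532 + 897.91/1110 = 0.65137 + 0.80893 = 1.4603
n_f = 1/1.4603 = 0.6848

0.685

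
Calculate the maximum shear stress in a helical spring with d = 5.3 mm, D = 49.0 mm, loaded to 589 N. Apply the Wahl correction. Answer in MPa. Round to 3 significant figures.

Spring index C = D/d = 49.0/5.3 = 9.2453
K_W = (4C−1)/(4C−4) + 0.615/C = 35.981/32.981 + 0.0665 = 1.1575
τ₀ = 8FD/(πd³) = 8·589·49.0/(π·5.3³) = 230888/467.71 = 493.66 MPa
τ_max = K·τ₀ = 1.1575 × 493.66 = 571.4 MPa

571 MPa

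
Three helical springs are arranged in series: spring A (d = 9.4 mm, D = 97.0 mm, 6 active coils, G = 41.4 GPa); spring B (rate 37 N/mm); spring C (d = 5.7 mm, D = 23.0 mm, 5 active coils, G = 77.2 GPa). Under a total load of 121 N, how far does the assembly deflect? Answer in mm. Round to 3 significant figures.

k_A = Gd⁴/(8D³N_a) = (41.4×10³)(9.4⁴)/(8·97.0³·6) = 7.3783 N/mm
k_C = Gd⁴/(8D³N_a) = (77.2×10³)(5.7⁴)/(8·23.0³·5) = 167.45 N/mm
Series: 1/k_eq = 1/7.3783 + 1/37 + 1/167.45 = 0.16853; k_eq = 5.9336 N/mm
δ = F/k_eq = 121/5.9336 = 20.392 mm

20.4 mm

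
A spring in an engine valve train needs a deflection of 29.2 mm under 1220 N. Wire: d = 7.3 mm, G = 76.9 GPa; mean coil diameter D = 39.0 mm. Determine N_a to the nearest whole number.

Required rate k = F/δ = 1220/29.2 = 41.781 N/mm
N_a = Gd⁴/(8D³k) = (76.9×10³ × 7.3⁴)/(8 × 39.0³ × 41.781)
    = 2.18382e+08 / 1.98272e+07 = 11.01 → 11 coils

11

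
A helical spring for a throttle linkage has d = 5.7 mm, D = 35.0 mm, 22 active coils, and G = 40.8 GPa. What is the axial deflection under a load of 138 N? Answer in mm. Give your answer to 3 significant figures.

24.2 mm

k = Gd⁴/(8D³N_a) = (40.8×10³)(5.7⁴)/(8·35.0³·22) = 5.7075 N/mm
δ = F/k = 138 / 5.7075 = 24.179 mm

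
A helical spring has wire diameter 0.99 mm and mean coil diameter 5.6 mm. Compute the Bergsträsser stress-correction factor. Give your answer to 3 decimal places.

1.255

C = D/d = 5.6/0.99 = 5.6566
K_B = (4C+2)/(4C−3) = 24.626/19.626 = 1.2548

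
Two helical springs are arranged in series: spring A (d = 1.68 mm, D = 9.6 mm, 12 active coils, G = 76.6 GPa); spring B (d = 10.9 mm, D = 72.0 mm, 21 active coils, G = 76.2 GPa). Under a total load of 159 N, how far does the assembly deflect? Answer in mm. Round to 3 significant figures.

k_A = Gd⁴/(8D³N_a) = (76.6×10³)(1.68⁴)/(8·9.6³·12) = 7.1842 N/mm
k_B = Gd⁴/(8D³N_a) = (76.2×10³)(10.9⁴)/(8·72.0³·21) = 17.154 N/mm
Series: 1/k_eq = 1/7.1842 + 1/17.154 = 0.19749; k_eq = 5.0635 N/mm
δ = F/k_eq = 159/5.0635 = 31.401 mm

31.4 mm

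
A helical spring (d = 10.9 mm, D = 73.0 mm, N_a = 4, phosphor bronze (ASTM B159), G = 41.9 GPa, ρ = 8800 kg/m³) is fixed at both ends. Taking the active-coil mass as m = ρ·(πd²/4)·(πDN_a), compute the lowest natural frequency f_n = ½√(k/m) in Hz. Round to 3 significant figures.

126 Hz

k = Gd⁴/(8D³N_a) = (41.9×10³)(10.9⁴)/(8·73.0³·4) = 47.512 N/mm = 47512 N/m
Wire length L = πDN_a = π·73.0·4 = 917.35 mm
m = ρ·(πd²/4)·L = 8800 × 93.313×10⁻⁶ m² × 0.91735 m = 0.75328 kg
f_n = ½√(k/m) = 0.5·√(47512/0.75328) = 0.5·√(63073) = 125.57 Hz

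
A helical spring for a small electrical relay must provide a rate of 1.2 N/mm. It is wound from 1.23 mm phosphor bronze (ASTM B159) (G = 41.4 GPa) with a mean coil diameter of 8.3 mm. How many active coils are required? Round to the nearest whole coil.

N_a = Gd⁴/(8D³k) = (41.4×10³ × 1.23⁴)/(8 × 8.3³ × 1.2)
    = 94759.1 / 5489.16 = 17.26 → 17 coils

17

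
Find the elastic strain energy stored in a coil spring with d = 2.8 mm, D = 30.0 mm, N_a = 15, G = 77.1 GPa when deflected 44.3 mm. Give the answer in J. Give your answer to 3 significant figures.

k = Gd⁴/(8D³N_a) = (77.1×10³)(2.8⁴)/(8·30.0³·15) = 1.4627 N/mm
U = ½kδ² = 0.5 × 1.4627 × 44.3² = 1435.2 N·mm = 1.4352 J

1.44 J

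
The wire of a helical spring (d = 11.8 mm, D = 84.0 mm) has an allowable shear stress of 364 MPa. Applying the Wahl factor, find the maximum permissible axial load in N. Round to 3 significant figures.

2310 N

C = D/d = 84.0/11.8 = 7.1186
K_W = (4C−1)/(4C−4) + 0.615/C = 27.475/24.475 + 0.0864 = 1.2090
τ_max = K·8FD/(πd³) → F_max = τ_allow·πd³/(8DK)
F_max = 364·π·11.8³/(8·84.0·1.2090) = 1.8789e+06/812.43 = 2312.7 N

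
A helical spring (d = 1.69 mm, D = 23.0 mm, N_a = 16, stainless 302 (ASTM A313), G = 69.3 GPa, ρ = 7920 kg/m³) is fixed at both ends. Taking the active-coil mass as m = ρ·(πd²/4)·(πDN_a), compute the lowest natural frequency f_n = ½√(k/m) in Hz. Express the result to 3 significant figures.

k = Gd⁴/(8D³N_a) = (69.3×10³)(1.69⁴)/(8·23.0³·16) = 0.36298 N/mm = 362.98 N/m
Wire length L = πDN_a = π·23.0·16 = 1156.1 mm
m = ρ·(πd²/4)·L = 7920 × 2.2432×10⁻⁶ m² × 1.1561 m = 0.020539 kg
f_n = ½√(k/m) = 0.5·√(362.98/0.020539) = 0.5·√(17673) = 66.469 Hz

66.5 Hz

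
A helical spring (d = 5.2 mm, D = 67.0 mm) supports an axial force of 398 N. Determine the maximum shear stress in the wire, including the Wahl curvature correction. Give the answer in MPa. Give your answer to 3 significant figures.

536 MPa

Spring index C = D/d = 67.0/5.2 = 12.8846
K_W = (4C−1)/(4C−4) + 0.615/C = 50.538/47.538 + 0.0477 = 1.1108
τ₀ = 8FD/(πd³) = 8·398·67.0/(π·5.2³) = 213328/441.73 = 482.93 MPa
τ_max = K·τ₀ = 1.1108 × 482.93 = 536.46 MPa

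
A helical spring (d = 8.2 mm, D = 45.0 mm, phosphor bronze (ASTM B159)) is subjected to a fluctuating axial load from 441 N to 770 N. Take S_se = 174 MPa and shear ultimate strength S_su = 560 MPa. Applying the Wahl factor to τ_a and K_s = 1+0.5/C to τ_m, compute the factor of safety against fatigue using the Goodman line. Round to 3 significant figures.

C = D/d = 45.0/8.2 = 5.4878; K_W = (4C−1)/(4C−4)+0.615/C = 1.2792; K_s = 1+0.5/C = 1.0911
F_a = (F_max−F_min)/2 = 164.5 N; F_m = (F_max+F_min)/2 = 605.5 N
τ_a = K_W·8F_aD/(πd³) = 1.2792 × 34.188 = 43.733 MPa
τ_m = K_s·8F_mD/(πd³) = 1.0911 × 125.84 = 137.31 MPa
Goodman: 1/n_f = τ_a/S_se + τ_m/S_su = 43.733/174 + 137.31/560 = 0.25134 + 0.24519 = 0.49653
n_f = 1/0.49653 = 2.014

2.01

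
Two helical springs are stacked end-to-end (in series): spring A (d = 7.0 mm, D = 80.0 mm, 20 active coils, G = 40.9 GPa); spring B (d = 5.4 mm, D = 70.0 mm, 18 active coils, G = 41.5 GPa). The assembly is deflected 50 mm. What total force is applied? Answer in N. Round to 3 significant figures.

22.4 N

k_A = Gd⁴/(8D³N_a) = (40.9×10³)(7.0⁴)/(8·80.0³·20) = 1.1987 N/mm
k_B = Gd⁴/(8D³N_a) = (41.5×10³)(5.4⁴)/(8·70.0³·18) = 0.71444 N/mm
Series: 1/k_eq = 1/1.1987 + 1/0.71444 = 2.2339; k_eq = 0.44765 N/mm
F = k_eq·δ = 0.44765·50 = 22.382 N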